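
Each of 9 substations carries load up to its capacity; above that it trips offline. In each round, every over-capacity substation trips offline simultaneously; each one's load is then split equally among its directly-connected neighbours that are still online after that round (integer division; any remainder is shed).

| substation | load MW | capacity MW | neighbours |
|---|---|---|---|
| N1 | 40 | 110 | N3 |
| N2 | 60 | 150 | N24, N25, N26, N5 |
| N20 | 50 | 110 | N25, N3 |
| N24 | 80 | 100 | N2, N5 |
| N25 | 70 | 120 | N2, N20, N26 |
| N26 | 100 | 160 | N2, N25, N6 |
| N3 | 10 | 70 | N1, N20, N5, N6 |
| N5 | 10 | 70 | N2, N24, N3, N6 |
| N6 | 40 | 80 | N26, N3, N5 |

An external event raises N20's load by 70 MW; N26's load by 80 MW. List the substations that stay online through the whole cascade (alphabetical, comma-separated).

N1

Round 1 — N20 at 120 > 110; N26 at 180 > 160. N20, N26 trip offline.
  N20 sheds 120 MW to N25, N3: 60 each.
    N25: 70+60 = 130 > 120
    N3: 10+60 = 70 ≤ 70
  N26 sheds 180 MW to N2, N25, N6: 60 each.
    N2: 60+60 = 120 ≤ 150
    N25: 130+60 = 190 > 120
    N6: 40+60 = 100 > 80
Round 2 — N25, N6 trip offline.
  N25 sheds 190 MW to N2: 190 each.
    N2: 120+190 = 310 > 150
  N6 sheds 100 MW to N3, N5: 50 each.
    N3: 70+50 = 120 > 70
    N5: 10+50 = 60 ≤ 70
Round 3 — N2, N3 trip offline.
  N2 sheds 310 MW to N24, N5: 155 each.
    N24: 80+155 = 235 > 100
    N5: 60+155 = 215 > 70
  N3 sheds 120 MW to N1, N5: 60 each.
    N1: 40+60 = 100 ≤ 110
    N5: 215+60 = 275 > 70
Round 4 — N24, N5 trip offline.
  N24 sheds 235 MW: no online neighbours, lost.
  N5 sheds 275 MW: no online neighbours, lost.
No further trips.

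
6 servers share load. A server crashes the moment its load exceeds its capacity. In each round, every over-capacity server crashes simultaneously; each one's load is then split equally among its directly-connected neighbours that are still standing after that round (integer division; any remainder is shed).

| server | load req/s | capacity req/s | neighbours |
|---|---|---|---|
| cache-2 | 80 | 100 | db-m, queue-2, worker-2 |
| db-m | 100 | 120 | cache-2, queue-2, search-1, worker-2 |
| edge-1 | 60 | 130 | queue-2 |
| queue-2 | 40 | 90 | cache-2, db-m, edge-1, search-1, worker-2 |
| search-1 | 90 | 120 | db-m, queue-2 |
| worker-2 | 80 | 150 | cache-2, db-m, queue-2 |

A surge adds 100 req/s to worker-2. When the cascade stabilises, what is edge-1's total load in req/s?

Round 1 — worker-2 at 180 > 150. worker-2 crashes.
  worker-2 sheds 180 req/s to cache-2, db-m, queue-2: 60 each.
    cache-2: 80+60 = 140 > 100
    db-m: 100+60 = 160 > 120
    queue-2: 40+60 = 100 > 90
Round 2 — cache-2, db-m, queue-2 crash.
  cache-2 sheds 140 req/s: no online neighbours, lost.
  db-m sheds 160 req/s to search-1: 160 each.
    search-1: 90+160 = 250 > 120
  queue-2 sheds 100 req/s to edge-1, search-1: 50 each.
    edge-1: 60+50 = 110 ≤ 130
    search-1: 250+50 = 300 > 120
Round 3 — search-1 crashes.
  search-1 sheds 300 req/s: no online neighbours, lost.
No further crashes.

110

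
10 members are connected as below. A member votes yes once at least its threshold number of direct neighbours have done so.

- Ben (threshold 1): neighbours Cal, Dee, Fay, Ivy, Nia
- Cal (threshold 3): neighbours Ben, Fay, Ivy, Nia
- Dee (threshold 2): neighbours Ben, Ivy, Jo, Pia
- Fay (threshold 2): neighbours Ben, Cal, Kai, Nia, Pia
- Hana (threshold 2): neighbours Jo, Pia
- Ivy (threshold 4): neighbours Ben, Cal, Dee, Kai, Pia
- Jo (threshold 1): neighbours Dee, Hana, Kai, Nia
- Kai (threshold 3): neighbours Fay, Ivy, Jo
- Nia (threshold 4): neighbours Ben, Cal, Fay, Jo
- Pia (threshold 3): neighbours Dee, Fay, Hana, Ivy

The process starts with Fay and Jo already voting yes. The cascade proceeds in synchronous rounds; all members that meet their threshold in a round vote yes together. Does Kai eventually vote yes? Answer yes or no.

Round 1 — Fay, Jo vote yes (initial).
Round 2 — checking thresholds:
  Ben: 1 of 5 neighbours ≥ 1, votes yes.
  Cal: 1 of 4 neighbours < 3, below threshold.
  Dee: 1 of 4 neighbours < 2, below threshold.
  Hana: 1 of 2 neighbours < 2, below threshold.
  Kai: 2 of 3 neighbours < 3, below threshold.
  Nia: 2 of 4 neighbours < 4, below threshold.
  Pia: 1 of 4 neighbours < 3, below threshold.
Round 3 — checking thresholds:
  Cal: 2 of 4 neighbours < 3, below threshold.
  Dee: 2 of 4 neighbours ≥ 2, votes yes.
  Hana: 1 of 2 neighbours < 2, below threshold.
  Ivy: 1 of 5 neighbours < 4, below threshold.
  Kai: 2 of 3 neighbours < 3, below threshold.
  Nia: 3 of 4 neighbours < 4, below threshold.
  Pia: 1 of 4 neighbours < 3, below threshold.
Round 4 — no new yes votes; cascade stops.

no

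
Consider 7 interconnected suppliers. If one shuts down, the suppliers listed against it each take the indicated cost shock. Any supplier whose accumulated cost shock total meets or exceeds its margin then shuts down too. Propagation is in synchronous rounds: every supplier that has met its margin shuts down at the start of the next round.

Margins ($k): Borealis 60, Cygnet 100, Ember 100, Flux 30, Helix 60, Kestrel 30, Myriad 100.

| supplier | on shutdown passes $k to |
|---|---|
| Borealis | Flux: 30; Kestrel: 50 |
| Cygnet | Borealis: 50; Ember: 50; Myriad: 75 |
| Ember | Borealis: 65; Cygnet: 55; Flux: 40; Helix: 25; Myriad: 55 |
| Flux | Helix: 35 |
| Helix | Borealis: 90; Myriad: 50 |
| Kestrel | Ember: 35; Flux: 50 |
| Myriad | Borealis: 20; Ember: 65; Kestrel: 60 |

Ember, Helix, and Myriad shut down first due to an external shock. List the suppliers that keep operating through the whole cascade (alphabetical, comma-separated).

Round 1 — Ember, Helix, Myriad shut down (initial).
  Borealis: +65+90+20 → 175 ≥ 60
  Cygnet: +55 → 55 < 100
  Flux: +40 → 40 ≥ 30
  Kestrel: +60 → 60 ≥ 30
Round 2 — Borealis, Flux, Kestrel shut down.
No further shutdowns.

Cygnet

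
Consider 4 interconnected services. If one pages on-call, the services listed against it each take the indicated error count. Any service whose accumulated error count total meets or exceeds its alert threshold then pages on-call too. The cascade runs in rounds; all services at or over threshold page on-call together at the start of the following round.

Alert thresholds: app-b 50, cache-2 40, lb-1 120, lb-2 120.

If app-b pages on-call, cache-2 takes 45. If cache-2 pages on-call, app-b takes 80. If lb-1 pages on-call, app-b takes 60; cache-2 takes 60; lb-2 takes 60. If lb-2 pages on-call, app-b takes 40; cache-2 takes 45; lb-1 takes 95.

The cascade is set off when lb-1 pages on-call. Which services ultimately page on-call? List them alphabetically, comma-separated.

Round 1 — lb-1 pages on-call (initial).
  app-b: +60 → 60 ≥ 50
  cache-2: +60 → 60 ≥ 40
  lb-2: +60 → 60 < 120
Round 2 — app-b, cache-2 page on-call.
No further pages.

app-b, cache-2, lb-1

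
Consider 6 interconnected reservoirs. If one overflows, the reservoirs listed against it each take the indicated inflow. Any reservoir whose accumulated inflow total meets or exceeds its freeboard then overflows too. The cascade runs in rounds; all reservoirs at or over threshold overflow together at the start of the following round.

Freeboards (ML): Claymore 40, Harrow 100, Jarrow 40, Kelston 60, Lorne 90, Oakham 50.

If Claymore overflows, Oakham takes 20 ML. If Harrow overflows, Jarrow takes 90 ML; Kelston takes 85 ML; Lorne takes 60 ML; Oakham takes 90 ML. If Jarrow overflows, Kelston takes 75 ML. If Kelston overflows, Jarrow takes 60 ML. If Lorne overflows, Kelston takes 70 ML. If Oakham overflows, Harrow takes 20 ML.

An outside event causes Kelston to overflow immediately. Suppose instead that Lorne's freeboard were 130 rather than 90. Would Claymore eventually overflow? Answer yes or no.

With Lorne's freeboard at 130:
Round 1 — Kelston overflows (initial).
  Jarrow: +60 → 60 ≥ 40
Round 2 — Jarrow overflows.
No further overflows.

no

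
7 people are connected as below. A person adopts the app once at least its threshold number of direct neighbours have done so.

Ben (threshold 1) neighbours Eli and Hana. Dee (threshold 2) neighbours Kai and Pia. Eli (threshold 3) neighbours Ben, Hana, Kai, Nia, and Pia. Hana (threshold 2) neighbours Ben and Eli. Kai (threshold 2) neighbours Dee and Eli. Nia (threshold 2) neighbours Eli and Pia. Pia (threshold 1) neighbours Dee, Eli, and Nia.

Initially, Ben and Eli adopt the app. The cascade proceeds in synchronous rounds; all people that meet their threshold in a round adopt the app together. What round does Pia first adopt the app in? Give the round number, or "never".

2

Round 1 — Ben, Eli adopt the app (initial).
Round 2 — checking thresholds:
  Hana: 2 of 2 neighbours ≥ 2, adopts the app.
  Kai: 1 of 2 neighbours < 2, below threshold.
  Nia: 1 of 2 neighbours < 2, below threshold.
  Pia: 1 of 3 neighbours ≥ 1, adopts the app.
Round 3 — checking thresholds:
  Dee: 1 of 2 neighbours < 2, below threshold.
  Kai: 1 of 2 neighbours < 2, below threshold.
  Nia: 2 of 2 neighbours ≥ 2, adopts the app.
Round 4 — no new adoptions; cascade stops.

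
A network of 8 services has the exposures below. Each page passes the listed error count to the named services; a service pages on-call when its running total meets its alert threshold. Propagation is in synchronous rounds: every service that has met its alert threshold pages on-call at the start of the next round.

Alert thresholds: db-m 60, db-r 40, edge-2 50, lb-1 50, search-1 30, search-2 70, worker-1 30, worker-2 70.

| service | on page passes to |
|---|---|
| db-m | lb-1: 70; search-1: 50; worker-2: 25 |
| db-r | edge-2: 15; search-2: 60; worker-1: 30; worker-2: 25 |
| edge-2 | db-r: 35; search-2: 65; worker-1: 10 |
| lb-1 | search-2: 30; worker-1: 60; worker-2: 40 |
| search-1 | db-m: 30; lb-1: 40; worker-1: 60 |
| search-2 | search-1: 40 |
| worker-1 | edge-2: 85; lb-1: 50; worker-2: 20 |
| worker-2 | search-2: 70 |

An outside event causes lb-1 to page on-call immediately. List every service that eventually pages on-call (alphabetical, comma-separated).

edge-2, lb-1, search-1, search-2, worker-1

Round 1 — lb-1 pages on-call (initial).
  search-2: +30 → 30 < 70
  worker-1: +60 → 60 ≥ 30
  worker-2: +40 → 40 < 70
Round 2 — worker-1 pages on-call.
  edge-2: +85 → 85 ≥ 50
  worker-2: +20 → 60 < 70
Round 3 — edge-2 pages on-call.
  db-r: +35 → 35 < 40
  search-2: +65 → 95 ≥ 70
Round 4 — search-2 pages on-call.
  search-1: +40 → 40 ≥ 30
Round 5 — search-1 pages on-call.
  db-m: +30 → 30 < 60
No further pages.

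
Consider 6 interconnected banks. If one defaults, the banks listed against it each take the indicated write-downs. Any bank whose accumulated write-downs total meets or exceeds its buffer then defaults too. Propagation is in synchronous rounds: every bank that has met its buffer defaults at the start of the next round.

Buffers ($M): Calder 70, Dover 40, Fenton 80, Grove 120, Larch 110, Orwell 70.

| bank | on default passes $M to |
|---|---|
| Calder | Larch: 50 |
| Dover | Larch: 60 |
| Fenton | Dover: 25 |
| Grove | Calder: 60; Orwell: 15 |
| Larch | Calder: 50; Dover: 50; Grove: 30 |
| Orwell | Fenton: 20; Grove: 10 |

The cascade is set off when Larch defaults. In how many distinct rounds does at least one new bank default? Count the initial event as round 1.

2

Round 1 — Larch defaults (initial).
  Calder: +50 → 50 < 70
  Dover: +50 → 50 ≥ 40
  Grove: +30 → 30 < 120
Round 2 — Dover defaults.
No further defaults.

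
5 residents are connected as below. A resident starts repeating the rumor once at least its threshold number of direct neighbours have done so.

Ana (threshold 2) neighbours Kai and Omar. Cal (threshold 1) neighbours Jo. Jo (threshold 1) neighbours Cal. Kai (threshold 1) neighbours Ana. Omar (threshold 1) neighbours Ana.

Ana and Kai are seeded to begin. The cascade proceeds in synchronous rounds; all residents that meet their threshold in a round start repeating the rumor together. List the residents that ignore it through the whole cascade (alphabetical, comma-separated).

Round 1 — Ana, Kai start repeating the rumor (initial).
Round 2 — checking thresholds:
  Omar: 1 of 1 neighbours ≥ 1, starts repeating the rumor.
Round 3 — no new spreads; cascade stops.

Cal, Jo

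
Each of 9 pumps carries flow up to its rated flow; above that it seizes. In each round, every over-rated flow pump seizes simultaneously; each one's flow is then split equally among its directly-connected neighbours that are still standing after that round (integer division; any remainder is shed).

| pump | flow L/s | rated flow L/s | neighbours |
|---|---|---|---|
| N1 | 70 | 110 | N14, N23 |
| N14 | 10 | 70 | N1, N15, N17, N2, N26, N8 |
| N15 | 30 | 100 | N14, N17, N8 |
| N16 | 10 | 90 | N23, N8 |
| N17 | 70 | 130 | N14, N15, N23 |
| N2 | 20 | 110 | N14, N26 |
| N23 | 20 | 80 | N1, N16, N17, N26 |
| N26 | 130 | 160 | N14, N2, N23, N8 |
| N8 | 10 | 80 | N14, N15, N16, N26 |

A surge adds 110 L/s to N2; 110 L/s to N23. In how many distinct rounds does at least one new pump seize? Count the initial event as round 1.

5

Round 1 — N2 at 130 > 110; N23 at 130 > 80. N2, N23 seize.
  N2 sheds 130 L/s to N14, N26: 65 each.
    N14: 10+65 = 75 > 70
    N26: 130+65 = 195 > 160
  N23 sheds 130 L/s to N1, N16, N17, N26: 32 each (2 lost).
    N1: 70+32 = 102 ≤ 110
    N16: 10+32 = 42 ≤ 90
    N17: 70+32 = 102 ≤ 130
    N26: 195+32 = 227 > 160
Round 2 — N14, N26 seize.
  N14 sheds 75 L/s to N1, N15, N17, N8: 18 each (3 lost).
    N1: 102+18 = 120 > 110
    N15: 30+18 = 48 ≤ 100
    N17: 102+18 = 120 ≤ 130
    N8: 10+18 = 28 ≤ 80
  N26 sheds 227 L/s to N8: 227 each.
    N8: 28+227 = 255 > 80
Round 3 — N1, N8 seize.
  N1 sheds 120 L/s: no online neighbours, lost.
  N8 sheds 255 L/s to N15, N16: 127 each (1 lost).
    N15: 48+127 = 175 > 100
    N16: 42+127 = 169 > 90
Round 4 — N15, N16 seize.
  N15 sheds 175 L/s to N17: 175 each.
    N17: 120+175 = 295 > 130
  N16 sheds 169 L/s: no online neighbours, lost.
Round 5 — N17 seizes.
  N17 sheds 295 L/s: no online neighbours, lost.
No further seizures.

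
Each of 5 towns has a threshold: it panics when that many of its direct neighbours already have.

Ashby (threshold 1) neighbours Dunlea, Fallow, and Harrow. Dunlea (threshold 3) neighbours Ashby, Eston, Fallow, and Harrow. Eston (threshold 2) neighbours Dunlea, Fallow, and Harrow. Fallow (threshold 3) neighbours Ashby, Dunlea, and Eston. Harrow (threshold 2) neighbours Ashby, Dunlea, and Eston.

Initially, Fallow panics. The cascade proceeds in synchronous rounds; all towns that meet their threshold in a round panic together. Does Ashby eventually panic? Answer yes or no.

yes

Round 1 — Fallow panics (initial).
Round 2 — checking thresholds:
  Ashby: 1 of 3 neighbours ≥ 1, panics.
  Dunlea: 1 of 4 neighbours < 3, holds.
  Eston: 1 of 3 neighbours < 2, holds.
Round 3 — no new panics; cascade stops.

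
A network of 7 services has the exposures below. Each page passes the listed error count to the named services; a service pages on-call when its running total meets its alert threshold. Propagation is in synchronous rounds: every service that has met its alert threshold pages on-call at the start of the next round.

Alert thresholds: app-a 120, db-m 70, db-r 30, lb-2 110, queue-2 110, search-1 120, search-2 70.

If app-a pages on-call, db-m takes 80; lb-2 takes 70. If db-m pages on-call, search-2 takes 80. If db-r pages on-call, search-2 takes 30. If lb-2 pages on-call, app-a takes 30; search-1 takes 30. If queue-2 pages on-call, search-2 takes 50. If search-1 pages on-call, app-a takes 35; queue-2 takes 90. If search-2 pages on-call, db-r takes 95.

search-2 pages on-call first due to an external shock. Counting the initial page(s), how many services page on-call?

2

Round 1 — search-2 pages on-call (initial).
  db-r: +95 → 95 ≥ 30
Round 2 — db-r pages on-call.
No further pages.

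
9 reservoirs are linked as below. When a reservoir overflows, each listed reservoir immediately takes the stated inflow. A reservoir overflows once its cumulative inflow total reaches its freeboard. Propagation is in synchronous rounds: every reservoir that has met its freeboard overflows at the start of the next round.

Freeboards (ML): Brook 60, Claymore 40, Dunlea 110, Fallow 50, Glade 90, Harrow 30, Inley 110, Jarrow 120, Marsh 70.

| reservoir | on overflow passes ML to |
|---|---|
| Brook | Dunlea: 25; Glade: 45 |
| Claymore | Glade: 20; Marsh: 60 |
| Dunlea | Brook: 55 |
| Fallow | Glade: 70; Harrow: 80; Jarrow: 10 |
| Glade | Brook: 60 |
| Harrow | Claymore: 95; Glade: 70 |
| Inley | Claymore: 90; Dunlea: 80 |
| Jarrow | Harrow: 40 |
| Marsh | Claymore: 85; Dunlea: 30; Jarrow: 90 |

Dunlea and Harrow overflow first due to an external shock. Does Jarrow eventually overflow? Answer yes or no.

no

Round 1 — Dunlea, Harrow overflow (initial).
  Brook: +55 → 55 < 60
  Claymore: +95 → 95 ≥ 40
  Glade: +70 → 70 < 90
Round 2 — Claymore overflows.
  Glade: +20 → 90 ≥ 90
  Marsh: +60 → 60 < 70
Round 3 — Glade overflows.
  Brook: +60 → 115 ≥ 60
Round 4 — Brook overflows.
No further overflows.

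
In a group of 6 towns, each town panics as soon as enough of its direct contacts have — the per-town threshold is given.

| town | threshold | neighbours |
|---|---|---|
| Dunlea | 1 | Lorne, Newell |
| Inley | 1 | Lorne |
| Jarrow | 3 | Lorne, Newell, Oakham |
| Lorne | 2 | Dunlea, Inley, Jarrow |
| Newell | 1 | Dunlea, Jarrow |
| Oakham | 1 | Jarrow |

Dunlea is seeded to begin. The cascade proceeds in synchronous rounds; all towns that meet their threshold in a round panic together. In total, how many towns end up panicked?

Round 1 — Dunlea panics (initial).
Round 2 — checking thresholds:
  Lorne: 1 of 3 neighbours < 2, not yet.
  Newell: 1 of 2 neighbours ≥ 1, panics.
Round 3 — no new panics; cascade stops.

2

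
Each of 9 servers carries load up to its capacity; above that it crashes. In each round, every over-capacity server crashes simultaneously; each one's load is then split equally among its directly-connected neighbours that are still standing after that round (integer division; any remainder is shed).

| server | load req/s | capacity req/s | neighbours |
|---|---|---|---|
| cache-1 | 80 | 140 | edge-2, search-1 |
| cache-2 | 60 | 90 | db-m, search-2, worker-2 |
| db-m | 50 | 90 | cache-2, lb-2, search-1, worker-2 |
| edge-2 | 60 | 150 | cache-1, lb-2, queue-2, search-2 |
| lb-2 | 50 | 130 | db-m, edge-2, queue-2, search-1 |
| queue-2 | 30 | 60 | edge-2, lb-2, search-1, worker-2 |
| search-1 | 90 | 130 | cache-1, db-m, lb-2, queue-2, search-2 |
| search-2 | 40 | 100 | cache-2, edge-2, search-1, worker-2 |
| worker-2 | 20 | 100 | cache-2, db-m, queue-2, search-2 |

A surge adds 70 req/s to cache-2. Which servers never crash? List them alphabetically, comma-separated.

cache-1, edge-2, lb-2, queue-2, search-1, search-2, worker-2

Round 1 — cache-2 at 130 > 90. cache-2 crashes.
  cache-2 sheds 130 req/s to db-m, search-2, worker-2: 43 each (1 lost).
    db-m: 50+43 = 93 > 90
    search-2: 40+43 = 83 ≤ 100
    worker-2: 20+43 = 63 ≤ 100
Round 2 — db-m crashes.
  db-m sheds 93 req/s to lb-2, search-1, worker-2: 31 each.
    lb-2: 50+31 = 81 ≤ 130
    search-1: 90+31 = 121 ≤ 130
    worker-2: 63+31 = 94 ≤ 100
No further crashes.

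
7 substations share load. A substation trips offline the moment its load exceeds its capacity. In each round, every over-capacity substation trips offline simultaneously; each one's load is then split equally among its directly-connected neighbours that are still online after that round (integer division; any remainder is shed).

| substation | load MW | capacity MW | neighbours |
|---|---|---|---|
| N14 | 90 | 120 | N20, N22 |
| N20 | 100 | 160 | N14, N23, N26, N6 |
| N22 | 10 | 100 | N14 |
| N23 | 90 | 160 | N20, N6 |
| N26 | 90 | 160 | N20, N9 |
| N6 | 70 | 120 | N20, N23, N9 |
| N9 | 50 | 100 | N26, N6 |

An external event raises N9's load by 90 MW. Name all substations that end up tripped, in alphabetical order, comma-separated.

Round 1 — N9 at 140 > 100. N9 trips offline.
  N9 sheds 140 MW to N26, N6: 70 each.
    N26: 90+70 = 160 ≤ 160
    N6: 70+70 = 140 > 120
Round 2 — N6 trips offline.
  N6 sheds 140 MW to N20, N23: 70 each.
    N20: 100+70 = 170 > 160
    N23: 90+70 = 160 ≤ 160
Round 3 — N20 trips offline.
  N20 sheds 170 MW to N14, N23, N26: 56 each (2 lost).
    N14: 90+56 = 146 > 120
    N23: 160+56 = 216 > 160
    N26: 160+56 = 216 > 160
Round 4 — N14, N23, N26 trip offline.
  N14 sheds 146 MW to N22: 146 each.
    N22: 10+146 = 156 > 100
  N23 sheds 216 MW: no online neighbours, lost.
  N26 sheds 216 MW: no online neighbours, lost.
Round 5 — N22 trips offline.
  N22 sheds 156 MW: no online neighbours, lost.
No further trips.

N14, N20, N22, N23, N26, N6, N9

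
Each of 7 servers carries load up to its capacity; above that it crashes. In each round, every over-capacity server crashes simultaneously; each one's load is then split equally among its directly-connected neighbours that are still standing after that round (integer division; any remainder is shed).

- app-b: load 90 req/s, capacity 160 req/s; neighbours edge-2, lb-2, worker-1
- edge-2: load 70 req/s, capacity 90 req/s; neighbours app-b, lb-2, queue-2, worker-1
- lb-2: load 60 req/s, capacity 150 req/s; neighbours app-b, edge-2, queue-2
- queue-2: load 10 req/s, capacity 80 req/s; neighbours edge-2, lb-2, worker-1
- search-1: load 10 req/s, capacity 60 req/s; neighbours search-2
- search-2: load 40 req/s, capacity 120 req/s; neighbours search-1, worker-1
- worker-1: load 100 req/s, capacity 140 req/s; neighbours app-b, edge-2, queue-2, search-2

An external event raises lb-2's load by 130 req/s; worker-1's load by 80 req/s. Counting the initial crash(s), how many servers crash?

5

Round 1 — lb-2 at 190 > 150; worker-1 at 180 > 140. lb-2, worker-1 crash.
  lb-2 sheds 190 req/s to app-b, edge-2, queue-2: 63 each (1 lost).
    app-b: 90+63 = 153 ≤ 160
    edge-2: 70+63 = 133 > 90
    queue-2: 10+63 = 73 ≤ 80
  worker-1 sheds 180 req/s to app-b, edge-2, queue-2, search-2: 45 each.
    app-b: 153+45 = 198 > 160
    edge-2: 133+45 = 178 > 90
    queue-2: 73+45 = 118 > 80
    search-2: 40+45 = 85 ≤ 120
Round 2 — app-b, edge-2, queue-2 crash.
  app-b sheds 198 req/s: no online neighbours, lost.
  edge-2 sheds 178 req/s: no online neighbours, lost.
  queue-2 sheds 118 req/s: no online neighbours, lost.
No further crashes.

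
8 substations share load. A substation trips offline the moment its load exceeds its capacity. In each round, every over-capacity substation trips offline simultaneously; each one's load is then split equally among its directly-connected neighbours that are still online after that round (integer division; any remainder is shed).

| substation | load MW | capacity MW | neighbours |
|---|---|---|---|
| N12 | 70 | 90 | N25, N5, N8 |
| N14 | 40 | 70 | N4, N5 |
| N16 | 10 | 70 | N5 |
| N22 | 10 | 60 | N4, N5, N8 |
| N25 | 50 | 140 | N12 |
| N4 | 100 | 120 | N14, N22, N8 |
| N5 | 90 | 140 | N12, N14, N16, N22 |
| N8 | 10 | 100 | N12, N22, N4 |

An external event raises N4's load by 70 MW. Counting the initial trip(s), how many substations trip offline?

Round 1 — N4 at 170 > 120. N4 trips offline.
  N4 sheds 170 MW to N14, N22, N8: 56 each (2 lost).
    N14: 40+56 = 96 > 70
    N22: 10+56 = 66 > 60
    N8: 10+56 = 66 ≤ 100
Round 2 — N14, N22 trip offline.
  N14 sheds 96 MW to N5: 96 each.
    N5: 90+96 = 186 > 140
  N22 sheds 66 MW to N5, N8: 33 each.
    N5: 186+33 = 219 > 140
    N8: 66+33 = 99 ≤ 100
Round 3 — N5 trips offline.
  N5 sheds 219 MW to N12, N16: 109 each (1 lost).
    N12: 70+109 = 179 > 90
    N16: 10+109 = 119 > 70
Round 4 — N12, N16 trip offline.
  N12 sheds 179 MW to N25, N8: 89 each (1 lost).
    N25: 50+89 = 139 ≤ 140
    N8: 99+89 = 188 > 100
  N16 sheds 119 MW: no online neighbours, lost.
Round 5 — N8 trips offline.
  N8 sheds 188 MW: no online neighbours, lost.
No further trips.

7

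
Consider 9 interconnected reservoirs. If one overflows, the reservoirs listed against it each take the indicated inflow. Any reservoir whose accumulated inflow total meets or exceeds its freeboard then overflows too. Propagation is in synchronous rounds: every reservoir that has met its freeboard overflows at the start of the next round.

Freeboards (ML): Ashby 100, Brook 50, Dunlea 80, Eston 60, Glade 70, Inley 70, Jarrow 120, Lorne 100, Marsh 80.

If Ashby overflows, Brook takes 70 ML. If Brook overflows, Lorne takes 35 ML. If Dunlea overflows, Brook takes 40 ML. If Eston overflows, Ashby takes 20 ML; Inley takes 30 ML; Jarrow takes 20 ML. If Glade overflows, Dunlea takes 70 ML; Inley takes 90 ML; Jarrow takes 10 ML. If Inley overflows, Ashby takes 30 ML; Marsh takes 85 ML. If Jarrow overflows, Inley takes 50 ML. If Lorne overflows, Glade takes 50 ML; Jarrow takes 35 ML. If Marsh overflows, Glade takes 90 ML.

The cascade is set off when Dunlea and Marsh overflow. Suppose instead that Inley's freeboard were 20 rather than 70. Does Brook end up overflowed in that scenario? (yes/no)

With Inley's freeboard at 20:
Round 1 — Dunlea, Marsh overflow (initial).
  Brook: +40 → 40 < 50
  Glade: +90 → 90 ≥ 70
Round 2 — Glade overflows.
  Inley: +90 → 90 ≥ 20
  Jarrow: +10 → 10 < 120
Round 3 — Inley overflows.
  Ashby: +30 → 30 < 100
No further overflows.

no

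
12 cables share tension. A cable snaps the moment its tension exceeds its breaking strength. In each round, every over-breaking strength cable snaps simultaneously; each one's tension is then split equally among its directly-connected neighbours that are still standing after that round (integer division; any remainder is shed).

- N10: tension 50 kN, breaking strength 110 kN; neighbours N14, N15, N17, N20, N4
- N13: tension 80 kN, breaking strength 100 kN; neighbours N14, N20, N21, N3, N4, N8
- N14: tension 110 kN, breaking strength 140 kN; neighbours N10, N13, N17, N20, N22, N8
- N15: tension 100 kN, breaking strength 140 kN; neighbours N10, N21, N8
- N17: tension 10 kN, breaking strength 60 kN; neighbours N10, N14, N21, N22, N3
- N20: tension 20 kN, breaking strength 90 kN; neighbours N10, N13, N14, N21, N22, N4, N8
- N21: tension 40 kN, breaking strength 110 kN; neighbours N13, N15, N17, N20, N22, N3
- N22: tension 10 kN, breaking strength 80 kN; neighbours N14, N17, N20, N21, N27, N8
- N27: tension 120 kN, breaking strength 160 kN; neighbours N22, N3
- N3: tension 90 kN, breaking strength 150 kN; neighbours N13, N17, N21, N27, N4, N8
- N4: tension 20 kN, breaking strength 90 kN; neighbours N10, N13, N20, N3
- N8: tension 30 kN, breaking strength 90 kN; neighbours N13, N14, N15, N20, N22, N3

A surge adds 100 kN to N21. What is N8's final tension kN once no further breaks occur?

Round 1 — N21 at 140 > 110. N21 snaps.
  N21 sheds 140 kN to N13, N15, N17, N20, N22, N3: 23 each (2 lost).
    N13: 80+23 = 103 > 100
    N15: 100+23 = 123 ≤ 140
    N17: 10+23 = 33 ≤ 60
    N20: 20+23 = 43 ≤ 90
    N22: 10+23 = 33 ≤ 80
    N3: 90+23 = 113 ≤ 150
Round 2 — N13 snaps.
  N13 sheds 103 kN to N14, N20, N3, N4, N8: 20 each (3 lost).
    N14: 110+20 = 130 ≤ 140
    N20: 43+20 = 63 ≤ 90
    N3: 113+20 = 133 ≤ 150
    N4: 20+20 = 40 ≤ 90
    N8: 30+20 = 50 ≤ 90
No further breaks.

50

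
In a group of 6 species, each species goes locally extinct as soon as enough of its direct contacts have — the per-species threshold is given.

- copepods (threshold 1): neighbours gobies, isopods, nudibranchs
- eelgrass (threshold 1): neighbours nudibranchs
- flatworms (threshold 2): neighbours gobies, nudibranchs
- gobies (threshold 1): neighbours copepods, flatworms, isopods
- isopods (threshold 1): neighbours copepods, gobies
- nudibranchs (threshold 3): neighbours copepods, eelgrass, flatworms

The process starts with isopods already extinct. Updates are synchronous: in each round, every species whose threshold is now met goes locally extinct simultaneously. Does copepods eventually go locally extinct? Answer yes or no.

yes

Round 1 — isopods goes locally extinct (initial).
Round 2 — checking thresholds:
  copepods: 1 of 3 neighbours ≥ 1, goes locally extinct.
  gobies: 1 of 3 neighbours ≥ 1, goes locally extinct.
Round 3 — no new extinctions; cascade stops.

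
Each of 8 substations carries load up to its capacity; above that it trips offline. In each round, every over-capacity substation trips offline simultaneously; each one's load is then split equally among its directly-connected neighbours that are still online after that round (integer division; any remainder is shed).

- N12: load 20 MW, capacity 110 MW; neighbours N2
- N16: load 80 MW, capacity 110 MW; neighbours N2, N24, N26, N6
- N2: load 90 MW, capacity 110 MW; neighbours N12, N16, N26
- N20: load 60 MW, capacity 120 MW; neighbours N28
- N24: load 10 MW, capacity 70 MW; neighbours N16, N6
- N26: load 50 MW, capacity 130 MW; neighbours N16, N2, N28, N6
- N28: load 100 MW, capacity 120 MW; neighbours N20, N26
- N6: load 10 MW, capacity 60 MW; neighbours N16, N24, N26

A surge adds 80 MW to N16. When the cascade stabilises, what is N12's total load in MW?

85

Round 1 — N16 at 160 > 110. N16 trips offline.
  N16 sheds 160 MW to N2, N24, N26, N6: 40 each.
    N2: 90+40 = 130 > 110
    N24: 10+40 = 50 ≤ 70
    N26: 50+40 = 90 ≤ 130
    N6: 10+40 = 50 ≤ 60
Round 2 — N2 trips offline.
  N2 sheds 130 MW to N12, N26: 65 each.
    N12: 20+65 = 85 ≤ 110
    N26: 90+65 = 155 > 130
Round 3 — N26 trips offline.
  N26 sheds 155 MW to N28, N6: 77 each (1 lost).
    N28: 100+77 = 177 > 120
    N6: 50+77 = 127 > 60
Round 4 — N28, N6 trip offline.
  N28 sheds 177 MW to N20: 177 each.
    N20: 60+177 = 237 > 120
  N6 sheds 127 MW to N24: 127 each.
    N24: 50+127 = 177 > 70
Round 5 — N20, N24 trip offline.
  N20 sheds 237 MW: no online neighbours, lost.
  N24 sheds 177 MW: no online neighbours, lost.
No further trips.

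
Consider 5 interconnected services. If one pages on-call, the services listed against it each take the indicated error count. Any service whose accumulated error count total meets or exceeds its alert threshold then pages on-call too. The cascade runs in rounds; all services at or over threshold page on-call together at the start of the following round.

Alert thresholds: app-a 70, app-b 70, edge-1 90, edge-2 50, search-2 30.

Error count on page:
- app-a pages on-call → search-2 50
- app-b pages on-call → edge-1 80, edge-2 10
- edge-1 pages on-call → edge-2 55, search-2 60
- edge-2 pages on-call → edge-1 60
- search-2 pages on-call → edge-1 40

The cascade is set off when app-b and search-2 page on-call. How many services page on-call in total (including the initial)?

4

Round 1 — app-b, search-2 page on-call (initial).
  edge-1: +80+40 → 120 ≥ 90
  edge-2: +10 → 10 < 50
Round 2 — edge-1 pages on-call.
  edge-2: +55 → 65 ≥ 50
Round 3 — edge-2 pages on-call.
No further pages.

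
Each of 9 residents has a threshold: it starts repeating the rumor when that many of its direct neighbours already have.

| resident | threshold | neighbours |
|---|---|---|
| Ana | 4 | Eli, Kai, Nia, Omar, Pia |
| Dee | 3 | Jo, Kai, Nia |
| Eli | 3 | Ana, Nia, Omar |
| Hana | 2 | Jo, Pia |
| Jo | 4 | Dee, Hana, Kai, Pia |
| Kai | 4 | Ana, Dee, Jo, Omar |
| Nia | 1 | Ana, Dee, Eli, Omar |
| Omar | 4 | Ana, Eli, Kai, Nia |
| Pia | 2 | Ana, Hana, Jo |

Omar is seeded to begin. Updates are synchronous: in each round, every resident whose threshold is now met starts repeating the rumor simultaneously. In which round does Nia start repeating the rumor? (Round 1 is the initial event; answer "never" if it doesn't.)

Round 1 — Omar starts repeating the rumor (initial).
Round 2 — checking thresholds:
  Ana: 1 of 5 neighbours < 4, below threshold.
  Eli: 1 of 3 neighbours < 3, below threshold.
  Kai: 1 of 4 neighbours < 4, below threshold.
  Nia: 1 of 4 neighbours ≥ 1, starts repeating the rumor.
Round 3 — no new spreads; cascade stops.

2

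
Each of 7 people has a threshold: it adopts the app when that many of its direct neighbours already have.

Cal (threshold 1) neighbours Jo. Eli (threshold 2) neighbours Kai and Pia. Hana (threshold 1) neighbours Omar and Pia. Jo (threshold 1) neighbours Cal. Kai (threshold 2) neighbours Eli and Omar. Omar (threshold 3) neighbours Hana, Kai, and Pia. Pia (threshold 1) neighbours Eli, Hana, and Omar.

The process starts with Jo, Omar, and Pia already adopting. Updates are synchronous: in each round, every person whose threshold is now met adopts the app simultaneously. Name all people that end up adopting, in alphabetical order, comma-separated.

Round 1 — Jo, Omar, Pia adopt the app (initial).
Round 2 — checking thresholds:
  Cal: 1 of 1 neighbours ≥ 1, adopts the app.
  Eli: 1 of 2 neighbours < 2, below threshold.
  Hana: 2 of 2 neighbours ≥ 1, adopts the app.
  Kai: 1 of 2 neighbours < 2, below threshold.
Round 3 — no new adoptions; cascade stops.

Cal, Hana, Jo, Omar, Pia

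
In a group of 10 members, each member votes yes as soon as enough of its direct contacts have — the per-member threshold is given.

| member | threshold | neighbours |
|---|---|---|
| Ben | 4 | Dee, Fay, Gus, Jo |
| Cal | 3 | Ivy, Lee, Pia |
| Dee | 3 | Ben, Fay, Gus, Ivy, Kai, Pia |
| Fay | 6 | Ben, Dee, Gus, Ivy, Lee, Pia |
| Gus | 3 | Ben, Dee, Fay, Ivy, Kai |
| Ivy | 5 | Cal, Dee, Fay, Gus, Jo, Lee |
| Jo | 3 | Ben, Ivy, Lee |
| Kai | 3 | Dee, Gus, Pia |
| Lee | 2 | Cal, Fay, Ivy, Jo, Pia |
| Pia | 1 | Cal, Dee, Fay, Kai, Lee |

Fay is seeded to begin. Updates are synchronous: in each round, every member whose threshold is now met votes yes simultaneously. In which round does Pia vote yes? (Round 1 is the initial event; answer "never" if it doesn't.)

2

Round 1 — Fay votes yes (initial).
Round 2 — checking thresholds:
  Ben: 1 of 4 neighbours < 4, below threshold.
  Dee: 1 of 6 neighbours < 3, below threshold.
  Gus: 1 of 5 neighbours < 3, below threshold.
  Ivy: 1 of 6 neighbours < 5, below threshold.
  Lee: 1 of 5 neighbours < 2, below threshold.
  Pia: 1 of 5 neighbours ≥ 1, votes yes.
Round 3 — checking thresholds:
  Ben: 1 of 4 neighbours < 4, below threshold.
  Cal: 1 of 3 neighbours < 3, below threshold.
  Dee: 2 of 6 neighbours < 3, below threshold.
  Gus: 1 of 5 neighbours < 3, below threshold.
  Ivy: 1 of 6 neighbours < 5, below threshold.
  Kai: 1 of 3 neighbours < 3, below threshold.
  Lee: 2 of 5 neighbours ≥ 2, votes yes.
Round 4 — no new yes votes; cascade stops.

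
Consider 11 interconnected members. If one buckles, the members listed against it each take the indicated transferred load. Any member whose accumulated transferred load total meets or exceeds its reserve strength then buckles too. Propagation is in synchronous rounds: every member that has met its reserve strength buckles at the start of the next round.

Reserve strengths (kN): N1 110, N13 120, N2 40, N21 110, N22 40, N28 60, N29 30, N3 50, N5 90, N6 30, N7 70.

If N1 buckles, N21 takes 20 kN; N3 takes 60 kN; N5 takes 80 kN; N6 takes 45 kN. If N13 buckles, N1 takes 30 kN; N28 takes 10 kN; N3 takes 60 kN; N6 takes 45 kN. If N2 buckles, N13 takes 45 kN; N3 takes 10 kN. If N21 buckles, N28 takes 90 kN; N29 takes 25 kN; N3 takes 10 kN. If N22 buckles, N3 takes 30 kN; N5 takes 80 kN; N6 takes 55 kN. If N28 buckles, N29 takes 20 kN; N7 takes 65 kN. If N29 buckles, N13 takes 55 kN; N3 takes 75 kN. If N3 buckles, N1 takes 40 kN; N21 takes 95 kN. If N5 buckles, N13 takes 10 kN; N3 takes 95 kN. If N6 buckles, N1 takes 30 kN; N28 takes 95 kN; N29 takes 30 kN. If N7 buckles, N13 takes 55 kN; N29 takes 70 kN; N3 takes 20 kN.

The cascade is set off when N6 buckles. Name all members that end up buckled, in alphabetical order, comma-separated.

Round 1 — N6 buckles (initial).
  N1: +30 → 30 < 110
  N28: +95 → 95 ≥ 60
  N29: +30 → 30 ≥ 30
Round 2 — N28, N29 buckle.
  N13: +55 → 55 < 120
  N3: +75 → 75 ≥ 50
  N7: +65 → 65 < 70
Round 3 — N3 buckles.
  N1: +40 → 70 < 110
  N21: +95 → 95 < 110
No further bucklings.

N28, N29, N3, N6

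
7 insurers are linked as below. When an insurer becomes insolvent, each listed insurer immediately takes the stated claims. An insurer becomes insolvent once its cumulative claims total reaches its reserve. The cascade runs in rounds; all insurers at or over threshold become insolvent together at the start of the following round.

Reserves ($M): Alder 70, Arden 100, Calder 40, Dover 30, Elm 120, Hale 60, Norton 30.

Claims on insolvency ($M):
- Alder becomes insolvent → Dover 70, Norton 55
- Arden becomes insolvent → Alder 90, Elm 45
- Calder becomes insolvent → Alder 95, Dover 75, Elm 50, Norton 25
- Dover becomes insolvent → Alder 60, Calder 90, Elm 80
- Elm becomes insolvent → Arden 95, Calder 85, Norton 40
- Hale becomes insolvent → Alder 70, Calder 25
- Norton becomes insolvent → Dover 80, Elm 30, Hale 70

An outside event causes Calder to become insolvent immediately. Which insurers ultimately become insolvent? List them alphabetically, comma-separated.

Alder, Calder, Dover, Elm, Hale, Norton

Round 1 — Calder becomes insolvent (initial).
  Alder: +95 → 95 ≥ 70
  Dover: +75 → 75 ≥ 30
  Elm: +50 → 50 < 120
  Norton: +25 → 25 < 30
Round 2 — Alder, Dover become insolvent.
  Elm: +80 → 130 ≥ 120
  Norton: +55 → 80 ≥ 30
Round 3 — Elm, Norton become insolvent.
  Arden: +95 → 95 < 100
  Hale: +70 → 70 ≥ 60
Round 4 — Hale becomes insolvent.
No further insolvencies.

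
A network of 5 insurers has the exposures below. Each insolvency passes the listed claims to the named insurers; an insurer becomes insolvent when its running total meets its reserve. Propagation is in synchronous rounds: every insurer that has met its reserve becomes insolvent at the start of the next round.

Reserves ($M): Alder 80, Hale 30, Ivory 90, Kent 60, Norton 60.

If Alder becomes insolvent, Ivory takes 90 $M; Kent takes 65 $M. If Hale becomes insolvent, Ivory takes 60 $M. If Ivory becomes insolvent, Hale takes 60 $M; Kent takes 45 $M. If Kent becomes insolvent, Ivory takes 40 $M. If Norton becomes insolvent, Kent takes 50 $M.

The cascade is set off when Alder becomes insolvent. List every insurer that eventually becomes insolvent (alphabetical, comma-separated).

Round 1 — Alder becomes insolvent (initial).
  Ivory: +90 → 90 ≥ 90
  Kent: +65 → 65 ≥ 60
Round 2 — Ivory, Kent become insolvent.
  Hale: +60 → 60 ≥ 30
Round 3 — Hale becomes insolvent.
No further insolvencies.

Alder, Hale, Ivory, Kent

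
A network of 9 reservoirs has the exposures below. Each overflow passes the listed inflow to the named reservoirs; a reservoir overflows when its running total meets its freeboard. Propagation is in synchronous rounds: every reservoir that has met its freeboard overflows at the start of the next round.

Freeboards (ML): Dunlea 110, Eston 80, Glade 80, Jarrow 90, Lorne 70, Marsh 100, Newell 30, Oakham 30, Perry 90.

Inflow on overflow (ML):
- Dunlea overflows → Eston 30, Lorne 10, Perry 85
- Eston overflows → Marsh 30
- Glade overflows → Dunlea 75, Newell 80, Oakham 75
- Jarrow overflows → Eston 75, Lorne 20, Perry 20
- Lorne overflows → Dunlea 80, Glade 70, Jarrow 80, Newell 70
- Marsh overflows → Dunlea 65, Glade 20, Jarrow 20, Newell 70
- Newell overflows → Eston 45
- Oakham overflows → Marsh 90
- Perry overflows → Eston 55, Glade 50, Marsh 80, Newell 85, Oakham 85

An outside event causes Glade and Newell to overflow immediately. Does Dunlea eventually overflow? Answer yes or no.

Round 1 — Glade, Newell overflow (initial).
  Dunlea: +75 → 75 < 110
  Eston: +45 → 45 < 80
  Oakham: +75 → 75 ≥ 30
Round 2 — Oakham overflows.
  Marsh: +90 → 90 < 100
No further overflows.

no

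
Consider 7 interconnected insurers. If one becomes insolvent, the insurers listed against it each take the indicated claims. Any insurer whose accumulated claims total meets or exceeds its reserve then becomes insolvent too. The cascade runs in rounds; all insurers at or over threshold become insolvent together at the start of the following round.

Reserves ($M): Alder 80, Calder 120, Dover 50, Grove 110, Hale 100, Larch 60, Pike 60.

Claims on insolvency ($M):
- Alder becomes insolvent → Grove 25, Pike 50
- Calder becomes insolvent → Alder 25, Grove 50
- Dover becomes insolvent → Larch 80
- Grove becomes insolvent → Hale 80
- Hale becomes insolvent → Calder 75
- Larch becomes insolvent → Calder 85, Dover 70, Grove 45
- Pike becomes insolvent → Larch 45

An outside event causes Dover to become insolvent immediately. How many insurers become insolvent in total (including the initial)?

Round 1 — Dover becomes insolvent (initial).
  Larch: +80 → 80 ≥ 60
Round 2 — Larch becomes insolvent.
  Calder: +85 → 85 < 120
  Grove: +45 → 45 < 110
No further insolvencies.

2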